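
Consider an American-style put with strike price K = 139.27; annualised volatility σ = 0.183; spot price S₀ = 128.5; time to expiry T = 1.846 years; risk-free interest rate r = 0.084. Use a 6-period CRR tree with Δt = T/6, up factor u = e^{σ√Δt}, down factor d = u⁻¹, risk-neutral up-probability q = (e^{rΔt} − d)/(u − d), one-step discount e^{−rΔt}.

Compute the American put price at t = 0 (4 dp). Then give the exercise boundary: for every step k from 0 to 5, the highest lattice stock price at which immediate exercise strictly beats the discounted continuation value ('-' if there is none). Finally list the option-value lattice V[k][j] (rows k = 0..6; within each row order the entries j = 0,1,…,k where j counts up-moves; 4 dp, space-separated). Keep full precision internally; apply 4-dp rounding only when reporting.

Δt=0.30767, u=1.10684, d=0.90348, q=0.60339, disc=e^(-rΔt)=0.97449
k=6 terminal: V=max(K-S,0) → 69.3820 53.6512 34.3795 10.7700 0.0000 0.0000 0.0000
k=5: j=0 S=77.3545 intr=61.9155 cont=58.3623 V=61.9155[EX]; j=1 S=94.7660 intr=44.5040 cont=40.9508 V=44.5040[EX]; j=2 S=116.0966 intr=23.1734 cont=19.6202 V=23.1734[EX]; j=3 S=142.2285 intr=0.0000 cont=4.1626 V=4.1626[hold]; j=4 S=174.2423 intr=0.0000 cont=0.0000 V=0.0000[hold]; j=5 S=213.4619 intr=0.0000 cont=0.0000 V=0.0000[hold]  S*(5)=116.0966
k=4: j=0 S=85.6188 intr=53.6512 cont=50.0980 V=53.6512[EX]; j=1 S=104.8905 intr=34.3795 cont=30.8263 V=34.3795[EX]; j=2 S=128.5000 intr=10.7700 cont=11.4039 V=11.4039[hold]; j=3 S=157.4237 intr=0.0000 cont=1.6088 V=1.6088[hold]; j=4 S=192.8577 intr=0.0000 cont=0.0000 V=0.0000[hold]  S*(4)=104.8905
k=3: j=0 S=94.7660 intr=44.5040 cont=40.9508 V=44.5040[EX]; j=1 S=116.0966 intr=23.1734 cont=19.9929 V=23.1734[EX]; j=2 S=142.2285 intr=0.0000 cont=5.3535 V=5.3535[hold]; j=3 S=174.2423 intr=0.0000 cont=0.6218 V=0.6218[hold]  S*(3)=116.0966
k=2: j=0 S=104.8905 intr=34.3795 cont=30.8263 V=34.3795[EX]; j=1 S=128.5000 intr=10.7700 cont=12.1042 V=12.1042[hold]; j=2 S=157.4237 intr=0.0000 cont=2.4347 V=2.4347[hold]  S*(2)=104.8905
k=1: j=0 S=116.0966 intr=23.1734 cont=20.4047 V=23.1734[EX]; j=1 S=142.2285 intr=0.0000 cont=6.1098 V=6.1098[hold]  S*(1)=116.0966
k=0: j=0 S=128.5000 intr=10.7700 cont=12.5489 V=12.5489[hold]  S*(0)=-

price = 12.5489
boundary = - 116.0966 104.8905 116.0966 104.8905 116.0966
tree:
12.5489
23.1734 6.1098
34.3795 12.1042 2.4347
44.5040 23.1734 5.3535 0.6218
53.6512 34.3795 11.4039 1.6088 0.0000
61.9155 44.5040 23.1734 4.1626 0.0000 0.0000
69.3820 53.6512 34.3795 10.7700 0.0000 0.0000 0.0000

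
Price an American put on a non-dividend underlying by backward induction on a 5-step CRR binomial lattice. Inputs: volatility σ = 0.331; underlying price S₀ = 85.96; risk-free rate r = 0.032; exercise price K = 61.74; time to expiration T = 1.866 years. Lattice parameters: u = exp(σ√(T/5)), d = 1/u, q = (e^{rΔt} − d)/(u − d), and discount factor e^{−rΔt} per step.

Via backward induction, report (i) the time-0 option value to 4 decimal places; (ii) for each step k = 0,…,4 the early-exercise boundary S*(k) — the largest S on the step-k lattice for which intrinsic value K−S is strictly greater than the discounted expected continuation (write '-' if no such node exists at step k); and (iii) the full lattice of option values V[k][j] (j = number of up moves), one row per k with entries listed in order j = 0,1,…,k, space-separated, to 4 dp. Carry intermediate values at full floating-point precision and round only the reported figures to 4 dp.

params: Δt=0.37320 u=1.22410 d=0.81692 q=0.47912 e^(-rΔt)=0.98813
t_5 payoffs: 30.4643 14.8756 0.0000 0.0000 0.0000 0.0000
t_4: node(4,0) S=38.2847 payoff=23.4553 vs cont=22.7224 → 23.4553 [stop]  node(4,1) S=57.3668 payoff=4.3732 vs cont=7.6564 → 7.6564 [wait]  node(4,2) S=85.9600 payoff=0.0000 vs cont=0.0000 → 0.0000 [wait]  node(4,3) S=128.8049 payoff=0.0000 vs cont=0.0000 → 0.0000 [wait]  node(4,4) S=193.0048 payoff=0.0000 vs cont=0.0000 → 0.0000 [wait]  ⇒ S*(4)=38.2847
t_3: node(3,0) S=46.8644 payoff=14.8756 vs cont=15.6971 → 15.6971 [wait]  node(3,1) S=70.2229 payoff=0.0000 vs cont=3.9407 → 3.9407 [wait]  node(3,2) S=105.2239 payoff=0.0000 vs cont=0.0000 → 0.0000 [wait]  node(3,3) S=157.6704 payoff=0.0000 vs cont=0.0000 → 0.0000 [wait]  ⇒ S*(3)=-
t_2: node(2,0) S=57.3668 payoff=4.3732 vs cont=9.9448 → 9.9448 [wait]  node(2,1) S=85.9600 payoff=0.0000 vs cont=2.0282 → 2.0282 [wait]  node(2,2) S=128.8049 payoff=0.0000 vs cont=0.0000 → 0.0000 [wait]  ⇒ S*(2)=-
t_1: node(1,0) S=70.2229 payoff=0.0000 vs cont=6.0787 → 6.0787 [wait]  node(1,1) S=105.2239 payoff=0.0000 vs cont=1.0439 → 1.0439 [wait]  ⇒ S*(1)=-
t_0: node(0,0) S=85.9600 payoff=0.0000 vs cont=3.6229 → 3.6229 [wait]  ⇒ S*(0)=-

price = 3.6229
boundary = - - - - 38.2847
tree:
3.6229
6.0787 1.0439
9.9448 2.0282 0.0000
15.6971 3.9407 0.0000 0.0000
23.4553 7.6564 0.0000 0.0000 0.0000
30.4643 14.8756 0.0000 0.0000 0.0000 0.0000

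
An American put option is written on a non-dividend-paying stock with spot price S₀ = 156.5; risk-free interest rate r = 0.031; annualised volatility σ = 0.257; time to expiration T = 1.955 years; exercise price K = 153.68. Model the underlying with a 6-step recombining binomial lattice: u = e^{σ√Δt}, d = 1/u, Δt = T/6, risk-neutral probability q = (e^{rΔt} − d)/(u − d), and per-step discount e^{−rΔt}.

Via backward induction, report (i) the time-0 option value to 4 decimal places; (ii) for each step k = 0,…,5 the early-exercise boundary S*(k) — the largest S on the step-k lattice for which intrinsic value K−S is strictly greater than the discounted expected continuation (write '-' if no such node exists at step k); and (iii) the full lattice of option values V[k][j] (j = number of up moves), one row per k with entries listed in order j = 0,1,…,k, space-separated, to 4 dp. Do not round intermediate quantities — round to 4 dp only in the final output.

price = 16.5302
boundary = - - - 100.7815 116.7057 135.1460
tree:
16.5302
25.4140 7.9074
37.5916 13.6504 2.2765
52.8985 22.9201 4.5796 0.0000
66.6498 36.9743 9.2130 0.0000 0.0000
78.5248 52.8985 18.5340 0.0000 0.0000 0.0000
88.7796 66.6498 36.9743 0.0000 0.0000 0.0000 0.0000

params: Δt=0.32583 u=1.15801 d=0.86355 q=0.49787 e^(-rΔt)=0.98995
t_6 payoffs: 88.7796 66.6498 36.9743 0.0000 0.0000 0.0000 0.0000
t_5: node(5,0) S=75.1552 payoff=78.5248 vs cont=76.9804 → 78.5248 [stop]  node(5,1) S=100.7815 payoff=52.8985 vs cont=51.3540 → 52.8985 [stop]  node(5,2) S=135.1460 payoff=18.5340 vs cont=18.3794 → 18.5340 [stop]  node(5,3) S=181.2281 payoff=0.0000 vs cont=0.0000 → 0.0000 [wait]  node(5,4) S=243.0232 payoff=0.0000 vs cont=0.0000 → 0.0000 [wait]  node(5,5) S=325.8892 payoff=0.0000 vs cont=0.0000 → 0.0000 [wait]  ⇒ S*(5)=135.1460
t_4: node(4,0) S=87.0302 payoff=66.6498 vs cont=65.1053 → 66.6498 [stop]  node(4,1) S=116.7057 payoff=36.9743 vs cont=35.4298 → 36.9743 [stop]  node(4,2) S=156.5000 payoff=0.0000 vs cont=9.2130 → 9.2130 [wait]  node(4,3) S=209.8633 payoff=0.0000 vs cont=0.0000 → 0.0000 [wait]  node(4,4) S=281.4225 payoff=0.0000 vs cont=0.0000 → 0.0000 [wait]  ⇒ S*(4)=116.7057
t_3: node(3,0) S=100.7815 payoff=52.8985 vs cont=51.3540 → 52.8985 [stop]  node(3,1) S=135.1460 payoff=18.5340 vs cont=22.9201 → 22.9201 [wait]  node(3,2) S=181.2281 payoff=0.0000 vs cont=4.5796 → 4.5796 [wait]  node(3,3) S=243.0232 payoff=0.0000 vs cont=0.0000 → 0.0000 [wait]  ⇒ S*(3)=100.7815
t_2: node(2,0) S=116.7057 payoff=36.9743 vs cont=37.5916 → 37.5916 [wait]  node(2,1) S=156.5000 payoff=0.0000 vs cont=13.6504 → 13.6504 [wait]  node(2,2) S=209.8633 payoff=0.0000 vs cont=2.2765 → 2.2765 [wait]  ⇒ S*(2)=-
t_1: node(1,0) S=135.1460 payoff=18.5340 vs cont=25.4140 → 25.4140 [wait]  node(1,1) S=181.2281 payoff=0.0000 vs cont=7.9074 → 7.9074 [wait]  ⇒ S*(1)=-
t_0: node(0,0) S=156.5000 payoff=0.0000 vs cont=16.5302 → 16.5302 [wait]  ⇒ S*(0)=-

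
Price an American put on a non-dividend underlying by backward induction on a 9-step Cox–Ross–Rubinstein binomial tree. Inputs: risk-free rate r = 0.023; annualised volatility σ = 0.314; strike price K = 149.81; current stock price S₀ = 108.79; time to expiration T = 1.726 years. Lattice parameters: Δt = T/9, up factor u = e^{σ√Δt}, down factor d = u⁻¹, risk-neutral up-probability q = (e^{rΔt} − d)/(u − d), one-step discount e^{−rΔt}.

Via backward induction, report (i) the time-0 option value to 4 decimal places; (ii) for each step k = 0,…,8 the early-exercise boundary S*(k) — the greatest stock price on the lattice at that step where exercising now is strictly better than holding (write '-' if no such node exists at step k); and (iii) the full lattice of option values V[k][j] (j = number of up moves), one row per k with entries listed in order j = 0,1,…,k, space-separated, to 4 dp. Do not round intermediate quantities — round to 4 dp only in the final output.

Δt=0.19178  u=1.14741  d=0.87153  q=0.48170  discount=0.99560
step 9 (expiry): payoffs max(K−S,0) = 118.2514 108.2615 95.1092 77.7935 54.9966 24.9831 0.0000 0.0000 0.0000 0.0000
step 8: (k=8,j=0): S=36.2107, (K−S)⁺=113.5993, hold=112.9400 ⇒ V=113.5993 exercise | (k=8,j=1): S=47.6732, (K−S)⁺=102.1368, hold=101.4774 ⇒ V=102.1368 exercise | (k=8,j=2): S=62.7643, (K−S)⁺=87.0457, hold=86.3864 ⇒ V=87.0457 exercise | (k=8,j=3): S=82.6325, (K−S)⁺=67.1775, hold=66.5182 ⇒ V=67.1775 exercise | (k=8,j=4): S=108.7900, (K−S)⁺=41.0200, hold=40.3607 ⇒ V=41.0200 exercise | (k=8,j=5): S=143.2277, (K−S)⁺=6.5823, hold=12.8918 ⇒ V=12.8918 continue | (k=8,j=6): S=188.5668, (K−S)⁺=0.0000, hold=0.0000 ⇒ V=0.0000 continue | (k=8,j=7): S=248.2581, (K−S)⁺=0.0000, hold=0.0000 ⇒ V=0.0000 continue | (k=8,j=8): S=326.8448, (K−S)⁺=0.0000, hold=0.0000 ⇒ V=0.0000 continue  boundary S*=108.7900
step 7: (k=7,j=0): S=41.5485, (K−S)⁺=108.2615, hold=107.6022 ⇒ V=108.2615 exercise | (k=7,j=1): S=54.7008, (K−S)⁺=95.1092, hold=94.4499 ⇒ V=95.1092 exercise | (k=7,j=2): S=72.0165, (K−S)⁺=77.7935, hold=77.1342 ⇒ V=77.7935 exercise | (k=7,j=3): S=94.8134, (K−S)⁺=54.9966, hold=54.3372 ⇒ V=54.9966 exercise | (k=7,j=4): S=124.8269, (K−S)⁺=24.9831, hold=27.3497 ⇒ V=27.3497 continue | (k=7,j=5): S=164.3411, (K−S)⁺=0.0000, hold=6.6524 ⇒ V=6.6524 continue | (k=7,j=6): S=216.3637, (K−S)⁺=0.0000, hold=0.0000 ⇒ V=0.0000 continue | (k=7,j=7): S=284.8541, (K−S)⁺=0.0000, hold=0.0000 ⇒ V=0.0000 continue  boundary S*=94.8134
step 6: (k=6,j=0): S=47.6732, (K−S)⁺=102.1368, hold=101.4774 ⇒ V=102.1368 exercise | (k=6,j=1): S=62.7643, (K−S)⁺=87.0457, hold=86.3864 ⇒ V=87.0457 exercise | (k=6,j=2): S=82.6325, (K−S)⁺=67.1775, hold=66.5182 ⇒ V=67.1775 exercise | (k=6,j=3): S=108.7900, (K−S)⁺=41.0200, hold=41.4956 ⇒ V=41.4956 continue | (k=6,j=4): S=143.2277, (K−S)⁺=6.5823, hold=17.3033 ⇒ V=17.3033 continue | (k=6,j=5): S=188.5668, (K−S)⁺=0.0000, hold=3.4328 ⇒ V=3.4328 continue | (k=6,j=6): S=248.2581, (K−S)⁺=0.0000, hold=0.0000 ⇒ V=0.0000 continue  boundary S*=82.6325
step 5: (k=5,j=0): S=54.7008, (K−S)⁺=95.1092, hold=94.4499 ⇒ V=95.1092 exercise | (k=5,j=1): S=72.0165, (K−S)⁺=77.7935, hold=77.1342 ⇒ V=77.7935 exercise | (k=5,j=2): S=94.8134, (K−S)⁺=54.9966, hold=54.5653 ⇒ V=54.9966 exercise | (k=5,j=3): S=124.8269, (K−S)⁺=24.9831, hold=29.7108 ⇒ V=29.7108 continue | (k=5,j=4): S=164.3411, (K−S)⁺=0.0000, hold=10.5751 ⇒ V=10.5751 continue | (k=5,j=5): S=216.3637, (K−S)⁺=0.0000, hold=1.7714 ⇒ V=1.7714 continue  boundary S*=94.8134
step 4: (k=4,j=0): S=62.7643, (K−S)⁺=87.0457, hold=86.3864 ⇒ V=87.0457 exercise | (k=4,j=1): S=82.6325, (K−S)⁺=67.1775, hold=66.5182 ⇒ V=67.1775 exercise | (k=4,j=2): S=108.7900, (K−S)⁺=41.0200, hold=42.6280 ⇒ V=42.6280 continue | (k=4,j=3): S=143.2277, (K−S)⁺=6.5823, hold=20.4029 ⇒ V=20.4029 continue | (k=4,j=4): S=188.5668, (K−S)⁺=0.0000, hold=6.3065 ⇒ V=6.3065 continue  boundary S*=82.6325
step 3: (k=3,j=0): S=72.0165, (K−S)⁺=77.7935, hold=77.1342 ⇒ V=77.7935 exercise | (k=3,j=1): S=94.8134, (K−S)⁺=54.9966, hold=55.1084 ⇒ V=55.1084 continue | (k=3,j=2): S=124.8269, (K−S)⁺=24.9831, hold=31.7817 ⇒ V=31.7817 continue | (k=3,j=3): S=164.3411, (K−S)⁺=0.0000, hold=13.5527 ⇒ V=13.5527 continue  boundary S*=72.0165
step 2: (k=2,j=0): S=82.6325, (K−S)⁺=67.1775, hold=66.5718 ⇒ V=67.1775 exercise | (k=2,j=1): S=108.7900, (K−S)⁺=41.0200, hold=43.6788 ⇒ V=43.6788 continue | (k=2,j=2): S=143.2277, (K−S)⁺=6.5823, hold=22.8996 ⇒ V=22.8996 continue  boundary S*=82.6325
step 1: (k=1,j=0): S=94.8134, (K−S)⁺=54.9966, hold=55.6123 ⇒ V=55.6123 continue | (k=1,j=1): S=124.8269, (K−S)⁺=24.9831, hold=33.5212 ⇒ V=33.5212 continue  boundary S*=-
step 0: (k=0,j=0): S=108.7900, (K−S)⁺=41.0200, hold=44.7731 ⇒ V=44.7731 continue  boundary S*=-

price = 44.7731
boundary = - - 82.6325 72.0165 82.6325 94.8134 82.6325 94.8134 108.7900
tree:
44.7731
55.6123 33.5212
67.1775 43.6788 22.8996
77.7935 55.1084 31.7817 13.5527
87.0457 67.1775 42.6280 20.4029 6.3065
95.1092 77.7935 54.9966 29.7108 10.5751 1.7714
102.1368 87.0457 67.1775 41.4956 17.3033 3.4328 0.0000
108.2615 95.1092 77.7935 54.9966 27.3497 6.6524 0.0000 0.0000
113.5993 102.1368 87.0457 67.1775 41.0200 12.8918 0.0000 0.0000 0.0000
118.2514 108.2615 95.1092 77.7935 54.9966 24.9831 0.0000 0.0000 0.0000 0.0000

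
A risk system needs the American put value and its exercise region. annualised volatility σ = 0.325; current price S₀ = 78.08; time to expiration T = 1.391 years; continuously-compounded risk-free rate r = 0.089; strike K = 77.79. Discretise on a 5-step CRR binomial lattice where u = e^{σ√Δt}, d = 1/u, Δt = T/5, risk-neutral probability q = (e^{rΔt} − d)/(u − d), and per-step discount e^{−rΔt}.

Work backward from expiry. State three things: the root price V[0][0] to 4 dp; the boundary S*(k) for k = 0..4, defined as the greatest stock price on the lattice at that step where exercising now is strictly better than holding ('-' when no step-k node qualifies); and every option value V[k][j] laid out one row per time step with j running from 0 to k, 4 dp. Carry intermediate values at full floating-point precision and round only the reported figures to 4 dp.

params: Δt=0.27820 u=1.18699 d=0.84247 q=0.53001 e^(-rΔt)=0.97554
t_5 payoffs: 44.6536 31.1026 12.0101 0.0000 0.0000 0.0000
t_4: node(4,0) S=39.3326 payoff=38.4574 vs cont=36.5550 → 38.4574 [stop]  node(4,1) S=55.4174 payoff=22.3726 vs cont=20.4702 → 22.3726 [stop]  node(4,2) S=78.0800 payoff=0.0000 vs cont=5.5066 → 5.5066 [wait]  node(4,3) S=110.0103 payoff=0.0000 vs cont=0.0000 → 0.0000 [wait]  node(4,4) S=154.9984 payoff=0.0000 vs cont=0.0000 → 0.0000 [wait]  ⇒ S*(4)=55.4174
t_3: node(3,0) S=46.6874 payoff=31.1026 vs cont=29.2002 → 31.1026 [stop]  node(3,1) S=65.7799 payoff=12.0101 vs cont=13.1048 → 13.1048 [wait]  node(3,2) S=92.6801 payoff=0.0000 vs cont=2.5247 → 2.5247 [wait]  node(3,3) S=130.5811 payoff=0.0000 vs cont=0.0000 → 0.0000 [wait]  ⇒ S*(3)=46.6874
t_2: node(2,0) S=55.4174 payoff=22.3726 vs cont=21.0362 → 22.3726 [stop]  node(2,1) S=78.0800 payoff=0.0000 vs cont=7.3139 → 7.3139 [wait]  node(2,2) S=110.0103 payoff=0.0000 vs cont=1.1576 → 1.1576 [wait]  ⇒ S*(2)=55.4174
t_1: node(1,0) S=65.7799 payoff=12.0101 vs cont=14.0393 → 14.0393 [wait]  node(1,1) S=92.6801 payoff=0.0000 vs cont=3.9519 → 3.9519 [wait]  ⇒ S*(1)=-
t_0: node(0,0) S=78.0800 payoff=0.0000 vs cont=8.4802 → 8.4802 [wait]  ⇒ S*(0)=-

price = 8.4802
boundary = - - 55.4174 46.6874 55.4174
tree:
8.4802
14.0393 3.9519
22.3726 7.3139 1.1576
31.1026 13.1048 2.5247 0.0000
38.4574 22.3726 5.5066 0.0000 0.0000
44.6536 31.1026 12.0101 0.0000 0.0000 0.0000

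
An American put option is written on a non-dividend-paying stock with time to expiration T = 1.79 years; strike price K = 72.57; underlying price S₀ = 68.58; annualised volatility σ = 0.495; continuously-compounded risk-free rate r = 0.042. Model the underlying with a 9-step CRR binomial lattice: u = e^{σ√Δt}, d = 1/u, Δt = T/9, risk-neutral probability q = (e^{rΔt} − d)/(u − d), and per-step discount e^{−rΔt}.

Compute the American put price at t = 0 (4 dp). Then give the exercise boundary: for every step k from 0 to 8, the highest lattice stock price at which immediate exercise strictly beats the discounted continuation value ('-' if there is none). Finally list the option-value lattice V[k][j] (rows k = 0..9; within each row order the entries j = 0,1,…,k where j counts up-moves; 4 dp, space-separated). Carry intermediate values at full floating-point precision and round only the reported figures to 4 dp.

price = 18.0726
boundary = - - - 35.3655 28.3600 35.3655 28.3600 35.3655 44.1014
tree:
18.0726
23.6664 11.9344
30.1312 16.6228 6.7317
37.2045 22.5013 10.1296 2.9265
44.2100 29.4745 14.8489 4.8584 0.7466
49.8277 37.2045 21.0737 7.9232 1.4042 0.0000
54.3327 44.2100 28.7202 12.6175 2.6411 0.0000 0.0000
57.9452 49.8277 37.2045 19.4340 4.9677 0.0000 0.0000 0.0000
60.8422 54.3327 44.2100 28.4686 9.3438 0.0000 0.0000 0.0000 0.0000
63.1653 57.9452 49.8277 37.2045 17.5748 0.0000 0.0000 0.0000 0.0000 0.0000

params: Δt=0.19889 u=1.24702 d=0.80191 q=0.46388 e^(-rΔt)=0.99168
t_9 payoffs: 63.1653 57.9452 49.8277 37.2045 17.5748 0.0000 0.0000 0.0000 0.0000 0.0000
t_8: node(8,0) S=11.7278 payoff=60.8422 vs cont=60.2385 → 60.8422 [stop]  node(8,1) S=18.2373 payoff=54.3327 vs cont=53.7290 → 54.3327 [stop]  node(8,2) S=28.3600 payoff=44.2100 vs cont=43.6063 → 44.2100 [stop]  node(8,3) S=44.1014 payoff=28.4686 vs cont=27.8649 → 28.4686 [stop]  node(8,4) S=68.5800 payoff=3.9900 vs cont=9.3438 → 9.3438 [wait]  node(8,5) S=106.6456 payoff=0.0000 vs cont=0.0000 → 0.0000 [wait]  node(8,6) S=165.8396 payoff=0.0000 vs cont=0.0000 → 0.0000 [wait]  node(8,7) S=257.8894 payoff=0.0000 vs cont=0.0000 → 0.0000 [wait]  node(8,8) S=401.0317 payoff=0.0000 vs cont=0.0000 → 0.0000 [wait]  ⇒ S*(8)=44.1014
t_7: node(7,0) S=14.6248 payoff=57.9452 vs cont=57.3416 → 57.9452 [stop]  node(7,1) S=22.7423 payoff=49.8277 vs cont=49.2240 → 49.8277 [stop]  node(7,2) S=35.3655 payoff=37.2045 vs cont=36.6008 → 37.2045 [stop]  node(7,3) S=54.9952 payoff=17.5748 vs cont=19.4340 → 19.4340 [wait]  node(7,4) S=85.5205 payoff=0.0000 vs cont=4.9677 → 4.9677 [wait]  node(7,5) S=132.9889 payoff=0.0000 vs cont=0.0000 → 0.0000 [wait]  node(7,6) S=206.8049 payoff=0.0000 vs cont=0.0000 → 0.0000 [wait]  node(7,7) S=321.5926 payoff=0.0000 vs cont=0.0000 → 0.0000 [wait]  ⇒ S*(7)=35.3655
t_6: node(6,0) S=18.2373 payoff=54.3327 vs cont=53.7290 → 54.3327 [stop]  node(6,1) S=28.3600 payoff=44.2100 vs cont=43.6063 → 44.2100 [stop]  node(6,2) S=44.1014 payoff=28.4686 vs cont=28.7202 → 28.7202 [wait]  node(6,3) S=68.5800 payoff=3.9900 vs cont=12.6175 → 12.6175 [wait]  node(6,4) S=106.6456 payoff=0.0000 vs cont=2.6411 → 2.6411 [wait]  node(6,5) S=165.8396 payoff=0.0000 vs cont=0.0000 → 0.0000 [wait]  node(6,6) S=257.8894 payoff=0.0000 vs cont=0.0000 → 0.0000 [wait]  ⇒ S*(6)=28.3600
t_5: node(5,0) S=22.7423 payoff=49.8277 vs cont=49.2240 → 49.8277 [stop]  node(5,1) S=35.3655 payoff=37.2045 vs cont=36.7166 → 37.2045 [stop]  node(5,2) S=54.9952 payoff=17.5748 vs cont=21.0737 → 21.0737 [wait]  node(5,3) S=85.5205 payoff=0.0000 vs cont=7.9232 → 7.9232 [wait]  node(5,4) S=132.9889 payoff=0.0000 vs cont=1.4042 → 1.4042 [wait]  node(5,5) S=206.8049 payoff=0.0000 vs cont=0.0000 → 0.0000 [wait]  ⇒ S*(5)=35.3655
t_4: node(4,0) S=28.3600 payoff=44.2100 vs cont=43.6063 → 44.2100 [stop]  node(4,1) S=44.1014 payoff=28.4686 vs cont=29.4745 → 29.4745 [wait]  node(4,2) S=68.5800 payoff=3.9900 vs cont=14.8489 → 14.8489 [wait]  node(4,3) S=106.6456 payoff=0.0000 vs cont=4.8584 → 4.8584 [wait]  node(4,4) S=165.8396 payoff=0.0000 vs cont=0.7466 → 0.7466 [wait]  ⇒ S*(4)=28.3600
t_3: node(3,0) S=35.3655 payoff=37.2045 vs cont=37.0636 → 37.2045 [stop]  node(3,1) S=54.9952 payoff=17.5748 vs cont=22.5013 → 22.5013 [wait]  node(3,2) S=85.5205 payoff=0.0000 vs cont=10.1296 → 10.1296 [wait]  node(3,3) S=132.9889 payoff=0.0000 vs cont=2.9265 → 2.9265 [wait]  ⇒ S*(3)=35.3655
t_2: node(2,0) S=44.1014 payoff=28.4686 vs cont=30.1312 → 30.1312 [wait]  node(2,1) S=68.5800 payoff=3.9900 vs cont=16.6228 → 16.6228 [wait]  node(2,2) S=106.6456 payoff=0.0000 vs cont=6.7317 → 6.7317 [wait]  ⇒ S*(2)=-
t_1: node(1,0) S=54.9952 payoff=17.5748 vs cont=23.6664 → 23.6664 [wait]  node(1,1) S=85.5205 payoff=0.0000 vs cont=11.9344 → 11.9344 [wait]  ⇒ S*(1)=-
t_0: node(0,0) S=68.5800 payoff=3.9900 vs cont=18.0726 → 18.0726 [wait]  ⇒ S*(0)=-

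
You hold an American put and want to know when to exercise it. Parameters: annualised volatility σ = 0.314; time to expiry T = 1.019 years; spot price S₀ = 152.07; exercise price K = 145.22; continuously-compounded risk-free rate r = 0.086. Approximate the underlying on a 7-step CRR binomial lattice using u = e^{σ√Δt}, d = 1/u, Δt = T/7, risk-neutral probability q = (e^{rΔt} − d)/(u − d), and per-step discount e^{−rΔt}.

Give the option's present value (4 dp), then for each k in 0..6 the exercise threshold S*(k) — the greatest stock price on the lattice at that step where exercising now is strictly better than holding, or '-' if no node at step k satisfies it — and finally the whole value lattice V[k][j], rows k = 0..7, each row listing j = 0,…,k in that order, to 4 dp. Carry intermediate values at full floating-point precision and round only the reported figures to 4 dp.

Δt=0.14557  u=1.12727  d=0.88710  q=0.52254  discount=0.98756
step 7 (expiry): payoffs max(K−S,0) = 79.4792 61.6800 39.0616 10.3194 0.0000 0.0000 0.0000 0.0000
step 6: (k=6,j=0): S=74.1080, (K−S)⁺=71.1120, hold=69.3053 ⇒ V=71.1120 exercise | (k=6,j=1): S=94.1726, (K−S)⁺=51.0474, hold=49.2407 ⇒ V=51.0474 exercise | (k=6,j=2): S=119.6696, (K−S)⁺=25.5504, hold=23.7437 ⇒ V=25.5504 exercise | (k=6,j=3): S=152.0700, (K−S)⁺=0.0000, hold=4.8659 ⇒ V=4.8659 continue | (k=6,j=4): S=193.2427, (K−S)⁺=0.0000, hold=0.0000 ⇒ V=0.0000 continue | (k=6,j=5): S=245.5629, (K−S)⁺=0.0000, hold=0.0000 ⇒ V=0.0000 continue | (k=6,j=6): S=312.0486, (K−S)⁺=0.0000, hold=0.0000 ⇒ V=0.0000 continue  boundary S*=119.6696
step 5: (k=5,j=0): S=83.5400, (K−S)⁺=61.6800, hold=59.8733 ⇒ V=61.6800 exercise | (k=5,j=1): S=106.1584, (K−S)⁺=39.0616, hold=37.2549 ⇒ V=39.0616 exercise | (k=5,j=2): S=134.9006, (K−S)⁺=10.3194, hold=14.5585 ⇒ V=14.5585 continue | (k=5,j=3): S=171.4247, (K−S)⁺=0.0000, hold=2.2944 ⇒ V=2.2944 continue | (k=5,j=4): S=217.8376, (K−S)⁺=0.0000, hold=0.0000 ⇒ V=0.0000 continue | (k=5,j=5): S=276.8168, (K−S)⁺=0.0000, hold=0.0000 ⇒ V=0.0000 continue  boundary S*=106.1584
step 4: (k=4,j=0): S=94.1726, (K−S)⁺=51.0474, hold=49.2407 ⇒ V=51.0474 exercise | (k=4,j=1): S=119.6696, (K−S)⁺=25.5504, hold=25.9312 ⇒ V=25.9312 continue | (k=4,j=2): S=152.0700, (K−S)⁺=0.0000, hold=8.0487 ⇒ V=8.0487 continue | (k=4,j=3): S=193.2427, (K−S)⁺=0.0000, hold=1.0818 ⇒ V=1.0818 continue | (k=4,j=4): S=245.5629, (K−S)⁺=0.0000, hold=0.0000 ⇒ V=0.0000 continue  boundary S*=94.1726
step 3: (k=3,j=0): S=106.1584, (K−S)⁺=39.0616, hold=37.4515 ⇒ V=39.0616 exercise | (k=3,j=1): S=134.9006, (K−S)⁺=10.3194, hold=16.3806 ⇒ V=16.3806 continue | (k=3,j=2): S=171.4247, (K−S)⁺=0.0000, hold=4.3534 ⇒ V=4.3534 continue | (k=3,j=3): S=217.8376, (K−S)⁺=0.0000, hold=0.5101 ⇒ V=0.5101 continue  boundary S*=106.1584
step 2: (k=2,j=0): S=119.6696, (K−S)⁺=25.5504, hold=26.8714 ⇒ V=26.8714 continue | (k=2,j=1): S=152.0700, (K−S)⁺=0.0000, hold=9.9703 ⇒ V=9.9703 continue | (k=2,j=2): S=193.2427, (K−S)⁺=0.0000, hold=2.3160 ⇒ V=2.3160 continue  boundary S*=-
step 1: (k=1,j=0): S=134.9006, (K−S)⁺=10.3194, hold=17.8155 ⇒ V=17.8155 continue | (k=1,j=1): S=171.4247, (K−S)⁺=0.0000, hold=5.8964 ⇒ V=5.8964 continue  boundary S*=-
step 0: (k=0,j=0): S=152.0700, (K−S)⁺=0.0000, hold=11.4432 ⇒ V=11.4432 continue  boundary S*=-

price = 11.4432
boundary = - - - 106.1584 94.1726 106.1584 119.6696
tree:
11.4432
17.8155 5.8964
26.8714 9.9703 2.3160
39.0616 16.3806 4.3534 0.5101
51.0474 25.9312 8.0487 1.0818 0.0000
61.6800 39.0616 14.5585 2.2944 0.0000 0.0000
71.1120 51.0474 25.5504 4.8659 0.0000 0.0000 0.0000
79.4792 61.6800 39.0616 10.3194 0.0000 0.0000 0.0000 0.0000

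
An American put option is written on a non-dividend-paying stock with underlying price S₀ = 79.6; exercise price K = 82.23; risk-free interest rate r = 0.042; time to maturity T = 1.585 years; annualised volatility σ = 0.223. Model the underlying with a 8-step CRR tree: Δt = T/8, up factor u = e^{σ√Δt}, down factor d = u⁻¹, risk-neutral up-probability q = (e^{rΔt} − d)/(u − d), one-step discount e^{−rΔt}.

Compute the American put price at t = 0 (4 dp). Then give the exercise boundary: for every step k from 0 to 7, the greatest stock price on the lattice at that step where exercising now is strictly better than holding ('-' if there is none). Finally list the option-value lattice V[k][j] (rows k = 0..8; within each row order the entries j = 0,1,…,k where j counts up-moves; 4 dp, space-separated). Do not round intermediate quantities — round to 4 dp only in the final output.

Δt=0.19812, u=1.10435, d=0.90551, q=0.51723, disc=e^(-rΔt)=0.99171
k=8 terminal: V=max(K-S,0) → 46.2511 38.3502 28.7144 16.9625 2.6300 0.0000 0.0000 0.0000 0.0000
k=7: j=0 S=39.7335 intr=42.4965 cont=41.8151 V=42.4965[EX]; j=1 S=48.4588 intr=33.7712 cont=33.0898 V=33.7712[EX]; j=2 S=59.1002 intr=23.1298 cont=22.4484 V=23.1298[EX]; j=3 S=72.0784 intr=10.1516 cont=9.4702 V=10.1516[EX]; j=4 S=87.9065 intr=0.0000 cont=1.2592 V=1.2592[hold]; j=5 S=107.2105 intr=0.0000 cont=0.0000 V=0.0000[hold]; j=6 S=130.7536 intr=0.0000 cont=0.0000 V=0.0000[hold]; j=7 S=159.4666 intr=0.0000 cont=0.0000 V=0.0000[hold]  S*(7)=72.0784
k=6: j=0 S=43.8798 intr=38.3502 cont=37.6688 V=38.3502[EX]; j=1 S=53.5156 intr=28.7144 cont=28.0329 V=28.7144[EX]; j=2 S=65.2675 intr=16.9625 cont=16.2811 V=16.9625[EX]; j=3 S=79.6000 intr=2.6300 cont=5.5062 V=5.5062[hold]; j=4 S=97.0799 intr=0.0000 cont=0.6029 V=0.6029[hold]; j=5 S=118.3983 intr=0.0000 cont=0.0000 V=0.0000[hold]; j=6 S=144.3981 intr=0.0000 cont=0.0000 V=0.0000[hold]  S*(6)=65.2675
k=5: j=0 S=48.4588 intr=33.7712 cont=33.0898 V=33.7712[EX]; j=1 S=59.1002 intr=23.1298 cont=22.4484 V=23.1298[EX]; j=2 S=72.0784 intr=10.1516 cont=10.9455 V=10.9455[hold]; j=3 S=87.9065 intr=0.0000 cont=2.9454 V=2.9454[hold]; j=4 S=107.2105 intr=0.0000 cont=0.2886 V=0.2886[hold]; j=5 S=130.7536 intr=0.0000 cont=0.0000 V=0.0000[hold]  S*(5)=59.1002
k=4: j=0 S=53.5156 intr=28.7144 cont=28.0329 V=28.7144[EX]; j=1 S=65.2675 intr=16.9625 cont=16.6883 V=16.9625[EX]; j=2 S=79.6000 intr=2.6300 cont=6.7512 V=6.7512[hold]; j=3 S=97.0799 intr=0.0000 cont=1.5582 V=1.5582[hold]; j=4 S=118.3983 intr=0.0000 cont=0.1382 V=0.1382[hold]  S*(4)=65.2675
k=3: j=0 S=59.1002 intr=23.1298 cont=22.4484 V=23.1298[EX]; j=1 S=72.0784 intr=10.1516 cont=11.5842 V=11.5842[hold]; j=2 S=87.9065 intr=0.0000 cont=4.0316 V=4.0316[hold]; j=3 S=107.2105 intr=0.0000 cont=0.8169 V=0.8169[hold]  S*(3)=59.1002
k=2: j=0 S=65.2675 intr=16.9625 cont=17.0159 V=17.0159[hold]; j=1 S=79.6000 intr=2.6300 cont=7.6141 V=7.6141[hold]; j=2 S=97.0799 intr=0.0000 cont=2.3492 V=2.3492[hold]  S*(2)=-
k=1: j=0 S=72.0784 intr=10.1516 cont=12.0523 V=12.0523[hold]; j=1 S=87.9065 intr=0.0000 cont=4.8505 V=4.8505[hold]  S*(1)=-
k=0: j=0 S=79.6000 intr=2.6300 cont=8.2583 V=8.2583[hold]  S*(0)=-

price = 8.2583
boundary = - - - 59.1002 65.2675 59.1002 65.2675 72.0784
tree:
8.2583
12.0523 4.8505
17.0159 7.6141 2.3492
23.1298 11.5842 4.0316 0.8169
28.7144 16.9625 6.7512 1.5582 0.1382
33.7712 23.1298 10.9455 2.9454 0.2886 0.0000
38.3502 28.7144 16.9625 5.5062 0.6029 0.0000 0.0000
42.4965 33.7712 23.1298 10.1516 1.2592 0.0000 0.0000 0.0000
46.2511 38.3502 28.7144 16.9625 2.6300 0.0000 0.0000 0.0000 0.0000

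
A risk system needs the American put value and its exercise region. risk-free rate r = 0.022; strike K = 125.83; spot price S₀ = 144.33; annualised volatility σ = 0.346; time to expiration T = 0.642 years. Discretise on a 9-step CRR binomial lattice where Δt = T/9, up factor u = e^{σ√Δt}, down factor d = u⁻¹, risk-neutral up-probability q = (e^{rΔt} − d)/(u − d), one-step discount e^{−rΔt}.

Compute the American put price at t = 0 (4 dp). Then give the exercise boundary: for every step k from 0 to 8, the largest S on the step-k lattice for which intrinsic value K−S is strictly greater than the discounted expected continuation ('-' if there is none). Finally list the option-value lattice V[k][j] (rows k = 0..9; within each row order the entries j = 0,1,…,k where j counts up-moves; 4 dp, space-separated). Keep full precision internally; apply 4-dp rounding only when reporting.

params: Δt=0.07133 u=1.09682 d=0.91173 q=0.48540 e^(-rΔt)=0.99843
t_9 payoffs: 63.0017 50.2473 34.9037 16.4454 0.0000 0.0000 0.0000 0.0000 0.0000 0.0000
t_8: node(8,0) S=68.9111 payoff=56.9189 vs cont=56.7216 → 56.9189 [stop]  node(8,1) S=82.9002 payoff=42.9298 vs cont=42.7324 → 42.9298 [stop]  node(8,2) S=99.7293 payoff=26.1007 vs cont=25.9034 → 26.1007 [stop]  node(8,3) S=119.9747 payoff=5.8553 vs cont=8.4495 → 8.4495 [wait]  node(8,4) S=144.3300 payoff=0.0000 vs cont=0.0000 → 0.0000 [wait]  node(8,5) S=173.6295 payoff=0.0000 vs cont=0.0000 → 0.0000 [wait]  node(8,6) S=208.8769 payoff=0.0000 vs cont=0.0000 → 0.0000 [wait]  node(8,7) S=251.2797 payoff=0.0000 vs cont=0.0000 → 0.0000 [wait]  node(8,8) S=302.2904 payoff=0.0000 vs cont=0.0000 → 0.0000 [wait]  ⇒ S*(8)=99.7293
t_7: node(7,0) S=75.5827 payoff=50.2473 vs cont=50.0500 → 50.2473 [stop]  node(7,1) S=90.9263 payoff=34.9037 vs cont=34.7064 → 34.9037 [stop]  node(7,2) S=109.3846 payoff=16.4454 vs cont=17.5053 → 17.5053 [wait]  node(7,3) S=131.5901 payoff=0.0000 vs cont=4.3413 → 4.3413 [wait]  node(7,4) S=158.3033 payoff=0.0000 vs cont=0.0000 → 0.0000 [wait]  node(7,5) S=190.4395 payoff=0.0000 vs cont=0.0000 → 0.0000 [wait]  node(7,6) S=229.0994 payoff=0.0000 vs cont=0.0000 → 0.0000 [wait]  node(7,7) S=275.6074 payoff=0.0000 vs cont=0.0000 → 0.0000 [wait]  ⇒ S*(7)=90.9263
t_6: node(6,0) S=82.9002 payoff=42.9298 vs cont=42.7324 → 42.9298 [stop]  node(6,1) S=99.7293 payoff=26.1007 vs cont=26.4171 → 26.4171 [wait]  node(6,2) S=119.9747 payoff=5.8553 vs cont=11.0981 → 11.0981 [wait]  node(6,3) S=144.3300 payoff=0.0000 vs cont=2.2305 → 2.2305 [wait]  node(6,4) S=173.6295 payoff=0.0000 vs cont=0.0000 → 0.0000 [wait]  node(6,5) S=208.8769 payoff=0.0000 vs cont=0.0000 → 0.0000 [wait]  node(6,6) S=251.2797 payoff=0.0000 vs cont=0.0000 → 0.0000 [wait]  ⇒ S*(6)=82.9002
t_5: node(5,0) S=90.9263 payoff=34.9037 vs cont=34.8598 → 34.9037 [stop]  node(5,1) S=109.3846 payoff=16.4454 vs cont=18.9515 → 18.9515 [wait]  node(5,2) S=131.5901 payoff=0.0000 vs cont=6.7831 → 6.7831 [wait]  node(5,3) S=158.3033 payoff=0.0000 vs cont=1.1460 → 1.1460 [wait]  node(5,4) S=190.4395 payoff=0.0000 vs cont=0.0000 → 0.0000 [wait]  node(5,5) S=229.0994 payoff=0.0000 vs cont=0.0000 → 0.0000 [wait]  ⇒ S*(5)=90.9263
t_4: node(4,0) S=99.7293 payoff=26.1007 vs cont=27.1179 → 27.1179 [wait]  node(4,1) S=119.9747 payoff=5.8553 vs cont=13.0245 → 13.0245 [wait]  node(4,2) S=144.3300 payoff=0.0000 vs cont=4.0405 → 4.0405 [wait]  node(4,3) S=173.6295 payoff=0.0000 vs cont=0.5888 → 0.5888 [wait]  node(4,4) S=208.8769 payoff=0.0000 vs cont=0.0000 → 0.0000 [wait]  ⇒ S*(4)=-
t_3: node(3,0) S=109.3846 payoff=16.4454 vs cont=20.2452 → 20.2452 [wait]  node(3,1) S=131.5901 payoff=0.0000 vs cont=8.6501 → 8.6501 [wait]  node(3,2) S=158.3033 payoff=0.0000 vs cont=2.3614 → 2.3614 [wait]  node(3,3) S=190.4395 payoff=0.0000 vs cont=0.3025 → 0.3025 [wait]  ⇒ S*(3)=-
t_2: node(2,0) S=119.9747 payoff=5.8553 vs cont=14.5940 → 14.5940 [wait]  node(2,1) S=144.3300 payoff=0.0000 vs cont=5.5888 → 5.5888 [wait]  node(2,2) S=173.6295 payoff=0.0000 vs cont=1.3599 → 1.3599 [wait]  ⇒ S*(2)=-
t_1: node(1,0) S=131.5901 payoff=0.0000 vs cont=10.2069 → 10.2069 [wait]  node(1,1) S=158.3033 payoff=0.0000 vs cont=3.5305 → 3.5305 [wait]  ⇒ S*(1)=-
t_0: node(0,0) S=144.3300 payoff=0.0000 vs cont=6.9553 → 6.9553 [wait]  ⇒ S*(0)=-

price = 6.9553
boundary = - - - - - 90.9263 82.9002 90.9263 99.7293
tree:
6.9553
10.2069 3.5305
14.5940 5.5888 1.3599
20.2452 8.6501 2.3614 0.3025
27.1179 13.0245 4.0405 0.5888 0.0000
34.9037 18.9515 6.7831 1.1460 0.0000 0.0000
42.9298 26.4171 11.0981 2.2305 0.0000 0.0000 0.0000
50.2473 34.9037 17.5053 4.3413 0.0000 0.0000 0.0000 0.0000
56.9189 42.9298 26.1007 8.4495 0.0000 0.0000 0.0000 0.0000 0.0000
63.0017 50.2473 34.9037 16.4454 0.0000 0.0000 0.0000 0.0000 0.0000 0.0000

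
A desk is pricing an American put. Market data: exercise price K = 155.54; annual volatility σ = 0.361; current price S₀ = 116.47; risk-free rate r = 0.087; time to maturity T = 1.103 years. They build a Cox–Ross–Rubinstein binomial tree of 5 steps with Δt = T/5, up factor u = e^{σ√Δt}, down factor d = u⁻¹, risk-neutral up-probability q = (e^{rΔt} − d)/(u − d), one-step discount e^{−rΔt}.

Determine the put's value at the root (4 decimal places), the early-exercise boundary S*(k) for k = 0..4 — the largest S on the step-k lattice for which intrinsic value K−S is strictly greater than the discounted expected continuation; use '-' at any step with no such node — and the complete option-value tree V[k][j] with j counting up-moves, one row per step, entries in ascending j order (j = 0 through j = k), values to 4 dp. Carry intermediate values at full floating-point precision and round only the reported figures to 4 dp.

params: Δt=0.22060 u=1.18478 d=0.84404 q=0.51458 e^(-rΔt)=0.98099
t_5 payoffs: 105.6480 85.5068 57.2346 17.5490 0.0000 0.0000
t_4: node(4,0) S=59.1109 payoff=96.4291 vs cont=93.4724 → 96.4291 [stop]  node(4,1) S=82.9737 payoff=72.5663 vs cont=69.6096 → 72.5663 [stop]  node(4,2) S=116.4700 payoff=39.0700 vs cont=36.1133 → 39.0700 [stop]  node(4,3) S=163.4886 payoff=0.0000 vs cont=8.3567 → 8.3567 [wait]  node(4,4) S=229.4885 payoff=0.0000 vs cont=0.0000 → 0.0000 [wait]  ⇒ S*(4)=116.4700
t_3: node(3,0) S=70.0332 payoff=85.5068 vs cont=82.5501 → 85.5068 [stop]  node(3,1) S=98.3054 payoff=57.2346 vs cont=54.2779 → 57.2346 [stop]  node(3,2) S=137.9910 payoff=17.5490 vs cont=22.8232 → 22.8232 [wait]  node(3,3) S=193.6976 payoff=0.0000 vs cont=3.9794 → 3.9794 [wait]  ⇒ S*(3)=98.3054
t_2: node(2,0) S=82.9737 payoff=72.5663 vs cont=69.6096 → 72.5663 [stop]  node(2,1) S=116.4700 payoff=39.0700 vs cont=38.7757 → 39.0700 [stop]  node(2,2) S=163.4886 payoff=0.0000 vs cont=12.8770 → 12.8770 [wait]  ⇒ S*(2)=116.4700
t_1: node(1,0) S=98.3054 payoff=57.2346 vs cont=54.2779 → 57.2346 [stop]  node(1,1) S=137.9910 payoff=17.5490 vs cont=25.1051 → 25.1051 [wait]  ⇒ S*(1)=98.3054
t_0: node(0,0) S=116.4700 payoff=39.0700 vs cont=39.9276 → 39.9276 [wait]  ⇒ S*(0)=-

price = 39.9276
boundary = - 98.3054 116.4700 98.3054 116.4700
tree:
39.9276
57.2346 25.1051
72.5663 39.0700 12.8770
85.5068 57.2346 22.8232 3.9794
96.4291 72.5663 39.0700 8.3567 0.0000
105.6480 85.5068 57.2346 17.5490 0.0000 0.0000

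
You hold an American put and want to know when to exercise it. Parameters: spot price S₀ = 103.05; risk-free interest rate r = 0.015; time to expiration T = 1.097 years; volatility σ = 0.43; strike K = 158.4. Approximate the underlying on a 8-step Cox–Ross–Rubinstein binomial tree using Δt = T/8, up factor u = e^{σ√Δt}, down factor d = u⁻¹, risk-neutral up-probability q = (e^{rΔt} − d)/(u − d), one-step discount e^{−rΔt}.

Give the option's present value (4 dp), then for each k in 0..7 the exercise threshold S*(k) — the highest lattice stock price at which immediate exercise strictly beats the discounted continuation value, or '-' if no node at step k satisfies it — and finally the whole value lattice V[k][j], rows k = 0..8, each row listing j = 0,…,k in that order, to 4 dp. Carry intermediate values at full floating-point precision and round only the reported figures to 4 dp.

Δt=0.13712  u=1.17261  d=0.85280  q=0.46671  discount=0.99795
step 8 (expiry): payoffs max(K−S,0) = 129.5714 118.7603 103.8950 83.4551 55.3500 16.7052 0.0000 0.0000 0.0000
step 7: (k=7,j=0): S=33.8047, (K−S)⁺=124.5953, hold=124.2698 ⇒ V=124.5953 exercise | (k=7,j=1): S=46.4818, (K−S)⁺=111.9182, hold=111.5927 ⇒ V=111.9182 exercise | (k=7,j=2): S=63.9130, (K−S)⁺=94.4870, hold=94.1616 ⇒ V=94.4870 exercise | (k=7,j=3): S=87.8810, (K−S)⁺=70.5190, hold=70.1935 ⇒ V=70.5190 exercise | (k=7,j=4): S=120.8373, (K−S)⁺=37.5627, hold=37.2372 ⇒ V=37.5627 exercise | (k=7,j=5): S=166.1526, (K−S)⁺=0.0000, hold=8.8903 ⇒ V=8.8903 continue | (k=7,j=6): S=228.4615, (K−S)⁺=0.0000, hold=0.0000 ⇒ V=0.0000 continue | (k=7,j=7): S=314.1370, (K−S)⁺=0.0000, hold=0.0000 ⇒ V=0.0000 continue  boundary S*=120.8373
step 6: (k=6,j=0): S=39.6397, (K−S)⁺=118.7603, hold=118.4349 ⇒ V=118.7603 exercise | (k=6,j=1): S=54.5050, (K−S)⁺=103.8950, hold=103.5696 ⇒ V=103.8950 exercise | (k=6,j=2): S=74.9449, (K−S)⁺=83.4551, hold=83.1296 ⇒ V=83.4551 exercise | (k=6,j=3): S=103.0500, (K−S)⁺=55.3500, hold=55.0245 ⇒ V=55.3500 exercise | (k=6,j=4): S=141.6948, (K−S)⁺=16.7052, hold=24.1312 ⇒ V=24.1312 continue | (k=6,j=5): S=194.8319, (K−S)⁺=0.0000, hold=4.7313 ⇒ V=4.7313 continue | (k=6,j=6): S=267.8959, (K−S)⁺=0.0000, hold=0.0000 ⇒ V=0.0000 continue  boundary S*=103.0500
step 5: (k=5,j=0): S=46.4818, (K−S)⁺=111.9182, hold=111.5927 ⇒ V=111.9182 exercise | (k=5,j=1): S=63.9130, (K−S)⁺=94.4870, hold=94.1616 ⇒ V=94.4870 exercise | (k=5,j=2): S=87.8810, (K−S)⁺=70.5190, hold=70.1935 ⇒ V=70.5190 exercise | (k=5,j=3): S=120.8373, (K−S)⁺=37.5627, hold=40.6959 ⇒ V=40.6959 continue | (k=5,j=4): S=166.1526, (K−S)⁺=0.0000, hold=15.0460 ⇒ V=15.0460 continue | (k=5,j=5): S=228.4615, (K−S)⁺=0.0000, hold=2.5180 ⇒ V=2.5180 continue  boundary S*=87.8810
step 4: (k=4,j=0): S=54.5050, (K−S)⁺=103.8950, hold=103.5696 ⇒ V=103.8950 exercise | (k=4,j=1): S=74.9449, (K−S)⁺=83.4551, hold=83.1296 ⇒ V=83.4551 exercise | (k=4,j=2): S=103.0500, (K−S)⁺=55.3500, hold=56.4839 ⇒ V=56.4839 continue | (k=4,j=3): S=141.6948, (K−S)⁺=16.7052, hold=28.6657 ⇒ V=28.6657 continue | (k=4,j=4): S=194.8319, (K−S)⁺=0.0000, hold=9.1801 ⇒ V=9.1801 continue  boundary S*=74.9449
step 3: (k=3,j=0): S=63.9130, (K−S)⁺=94.4870, hold=94.1616 ⇒ V=94.4870 exercise | (k=3,j=1): S=87.8810, (K−S)⁺=70.5190, hold=70.7216 ⇒ V=70.7216 continue | (k=3,j=2): S=120.8373, (K−S)⁺=37.5627, hold=43.4114 ⇒ V=43.4114 continue | (k=3,j=3): S=166.1526, (K−S)⁺=0.0000, hold=19.5313 ⇒ V=19.5313 continue  boundary S*=63.9130
step 2: (k=2,j=0): S=74.9449, (K−S)⁺=83.4551, hold=83.2240 ⇒ V=83.4551 exercise | (k=2,j=1): S=103.0500, (K−S)⁺=55.3500, hold=57.8564 ⇒ V=57.8564 continue | (k=2,j=2): S=141.6948, (K−S)⁺=16.7052, hold=32.1999 ⇒ V=32.1999 continue  boundary S*=74.9449
step 1: (k=1,j=0): S=87.8810, (K−S)⁺=70.5190, hold=71.3609 ⇒ V=71.3609 continue | (k=1,j=1): S=120.8373, (K−S)⁺=37.5627, hold=45.7879 ⇒ V=45.7879 continue  boundary S*=-
step 0: (k=0,j=0): S=103.0500, (K−S)⁺=55.3500, hold=59.3035 ⇒ V=59.3035 continue  boundary S*=-

price = 59.3035
boundary = - - 74.9449 63.9130 74.9449 87.8810 103.0500 120.8373
tree:
59.3035
71.3609 45.7879
83.4551 57.8564 32.1999
94.4870 70.7216 43.4114 19.5313
103.8950 83.4551 56.4839 28.6657 9.1801
111.9182 94.4870 70.5190 40.6959 15.0460 2.5180
118.7603 103.8950 83.4551 55.3500 24.1312 4.7313 0.0000
124.5953 111.9182 94.4870 70.5190 37.5627 8.8903 0.0000 0.0000
129.5714 118.7603 103.8950 83.4551 55.3500 16.7052 0.0000 0.0000 0.0000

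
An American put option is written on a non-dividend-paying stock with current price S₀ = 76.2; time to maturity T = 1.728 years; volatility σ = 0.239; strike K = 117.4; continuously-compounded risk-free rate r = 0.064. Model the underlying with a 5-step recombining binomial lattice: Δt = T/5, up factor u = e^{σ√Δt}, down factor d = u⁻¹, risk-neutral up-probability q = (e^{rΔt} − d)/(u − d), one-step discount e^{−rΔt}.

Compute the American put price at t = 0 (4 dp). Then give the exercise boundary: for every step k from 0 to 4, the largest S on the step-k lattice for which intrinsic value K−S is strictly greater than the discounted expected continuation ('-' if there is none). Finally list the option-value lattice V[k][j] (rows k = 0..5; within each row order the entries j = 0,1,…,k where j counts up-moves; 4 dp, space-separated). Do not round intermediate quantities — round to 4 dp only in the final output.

price = 41.2000
boundary = 76.2000 87.6949 76.2000 87.6949 100.9239
tree:
41.2000
51.1882 29.7051
59.8672 41.2000 17.3097
67.4085 51.1882 29.7051 7.6415
73.9613 59.8672 41.2000 16.4761 0.5579
79.6552 67.4085 51.1882 29.7051 1.2515 0.0000

Δt=0.34560  u=1.15085  d=0.86892  q=0.54426  discount=0.97812
step 5 (expiry): payoffs max(K−S,0) = 79.6552 67.4085 51.1882 29.7051 1.2515 0.0000
step 4: (k=4,j=0): S=43.4387, (K−S)⁺=73.9613, hold=71.3931 ⇒ V=73.9613 exercise | (k=4,j=1): S=57.5328, (K−S)⁺=59.8672, hold=57.2990 ⇒ V=59.8672 exercise | (k=4,j=2): S=76.2000, (K−S)⁺=41.2000, hold=38.6318 ⇒ V=41.2000 exercise | (k=4,j=3): S=100.9239, (K−S)⁺=16.4761, hold=13.9079 ⇒ V=16.4761 exercise | (k=4,j=4): S=133.6698, (K−S)⁺=0.0000, hold=0.5579 ⇒ V=0.5579 continue  boundary S*=100.9239
step 3: (k=3,j=0): S=49.9915, (K−S)⁺=67.4085, hold=64.8403 ⇒ V=67.4085 exercise | (k=3,j=1): S=66.2118, (K−S)⁺=51.1882, hold=48.6200 ⇒ V=51.1882 exercise | (k=3,j=2): S=87.6949, (K−S)⁺=29.7051, hold=27.1369 ⇒ V=29.7051 exercise | (k=3,j=3): S=116.1485, (K−S)⁺=1.2515, hold=7.6415 ⇒ V=7.6415 continue  boundary S*=87.6949
step 2: (k=2,j=0): S=57.5328, (K−S)⁺=59.8672, hold=57.2990 ⇒ V=59.8672 exercise | (k=2,j=1): S=76.2000, (K−S)⁺=41.2000, hold=38.6318 ⇒ V=41.2000 exercise | (k=2,j=2): S=100.9239, (K−S)⁺=16.4761, hold=17.3097 ⇒ V=17.3097 continue  boundary S*=76.2000
step 1: (k=1,j=0): S=66.2118, (K−S)⁺=51.1882, hold=48.6200 ⇒ V=51.1882 exercise | (k=1,j=1): S=87.6949, (K−S)⁺=29.7051, hold=27.5806 ⇒ V=29.7051 exercise  boundary S*=87.6949
step 0: (k=0,j=0): S=76.2000, (K−S)⁺=41.2000, hold=38.6318 ⇒ V=41.2000 exercise  boundary S*=76.2000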